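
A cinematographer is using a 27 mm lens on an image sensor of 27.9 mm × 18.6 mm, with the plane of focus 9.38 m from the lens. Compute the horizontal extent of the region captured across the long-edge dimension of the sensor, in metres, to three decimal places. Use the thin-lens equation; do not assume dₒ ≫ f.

dₒ: 9.38 m = 9380 mm.
Similar triangles through the lens centre give W/dₒ = w/dᵢ; with 1/f = 1/dₒ + 1/dᵢ this gives W = w·(dₒ − f)/f.
W = 27.9 mm × (9380 − 27) / 27 = 27.9 × 346.4074 ≈ 9664.767 mm = 9.66477 m.

9.665 m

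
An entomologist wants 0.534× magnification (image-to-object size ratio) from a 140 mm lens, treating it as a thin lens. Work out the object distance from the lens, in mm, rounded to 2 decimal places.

402.17 mm

With m = dᵢ/dₒ and 1/f = 1/dₒ + 1/dᵢ, substituting dᵢ = m·dₒ gives 1/f = (1 + 1/m)/dₒ, hence dₒ = f·(1 + 1/m).
dₒ = 140 × (1 + 1/0.534) = 140 × 2.87266 ≈ 402.172 mm.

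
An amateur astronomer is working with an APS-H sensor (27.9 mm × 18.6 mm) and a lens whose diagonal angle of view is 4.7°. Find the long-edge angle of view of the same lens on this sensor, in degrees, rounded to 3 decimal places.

3.911°

Sensor diagonal = √(27.9² + 18.6²) = √1124.3700 ≈ 33.5316 mm.
From the diagonal AOV: f = 33.5316 / (2·tan(2.35°)) = 33.5316 / 0.08208 ≈ 408.5411 mm.
Long-edge AOV = 2·arctan(27.9 / (2 × 408.5411)) = 2·arctan(0.03415) ≈ 3.9113°.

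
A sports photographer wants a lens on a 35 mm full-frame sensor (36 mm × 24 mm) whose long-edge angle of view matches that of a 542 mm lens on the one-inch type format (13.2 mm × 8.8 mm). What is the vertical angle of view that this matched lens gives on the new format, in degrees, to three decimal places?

Equal long-edge AOV ⇒ f₂ = f₁ · 36/13.2 = 542 × 2.72727 ≈ 1478.1818 mm.
Vertical AOV on the new format = 2·arctan(24 / (2 × 1478.1818)) = 2·arctan(0.00812) ≈ 0.9302°.

0.930°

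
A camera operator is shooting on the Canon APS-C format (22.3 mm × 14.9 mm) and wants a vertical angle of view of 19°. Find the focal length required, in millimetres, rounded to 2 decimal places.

44.52 mm

From α = 2·arctan(h/2f) we get f = h / (2·tan(α/2)).
With h = 14.9 mm and α/2 = 9.5°, tan(α/2) ≈ 0.16734, so f ≈ 14.9 / 0.33469 ≈ 44.5194 mm.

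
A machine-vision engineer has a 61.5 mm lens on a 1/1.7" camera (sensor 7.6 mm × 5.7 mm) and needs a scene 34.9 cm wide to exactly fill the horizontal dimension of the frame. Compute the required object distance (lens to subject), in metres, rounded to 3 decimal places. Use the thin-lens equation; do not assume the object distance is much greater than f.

2.886 m

W: 34.9 cm = 349 mm.
Magnification m = w/W = dᵢ/dₒ; combined with 1/f = 1/dₒ + 1/dᵢ this gives dₒ = f·(1 + W/w).
dₒ = 61.5 mm × (1 + 349/7.6) = 61.5 × 46.9211 ≈ 2885.645 mm = 2.88564 m.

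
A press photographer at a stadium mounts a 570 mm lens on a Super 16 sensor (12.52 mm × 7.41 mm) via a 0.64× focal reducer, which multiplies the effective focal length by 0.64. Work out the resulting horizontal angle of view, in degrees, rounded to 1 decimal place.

2.0°

Effective focal length f = 570 × 0.64 = 364.8 mm.
α = 2·arctan(12.52 / (2 × 364.8)) = 2·arctan(0.01716) ≈ 1.9662°.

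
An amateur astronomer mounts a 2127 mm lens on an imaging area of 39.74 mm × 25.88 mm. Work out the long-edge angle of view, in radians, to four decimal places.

0.0187 rad

Angle of view α = 2·arctan(w/2f) with w = 39.74 mm and f = 2127 mm.
w/2f = 0.00934; arctan(0.00934) ≈ 0.0093 rad, so α ≈ 0.0187 rad.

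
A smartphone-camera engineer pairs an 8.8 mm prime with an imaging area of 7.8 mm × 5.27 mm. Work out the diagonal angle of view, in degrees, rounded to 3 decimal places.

56.281°

Sensor diagonal = √(7.8² + 5.27²) = √88.6129 ≈ 9.4134 mm.
Angle of view α = 2·arctan(d/2f) with d = 9.4134 mm and f = 8.8 mm.
d/2f = 0.53485; arctan(0.53485) ≈ 28.1403°, so α ≈ 56.2806°.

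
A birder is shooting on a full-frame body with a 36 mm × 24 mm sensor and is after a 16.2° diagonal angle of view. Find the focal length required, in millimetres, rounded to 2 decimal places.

152.00 mm

Sensor diagonal = √(36² + 24²) = √1872.0000 ≈ 43.2666 mm.
From α = 2·arctan(d/2f) we get f = d / (2·tan(α/2)).
With d = 43.2666 mm and α/2 = 8.1°, tan(α/2) ≈ 0.14232, so f ≈ 43.2666 / 0.28464 ≈ 152.0035 mm.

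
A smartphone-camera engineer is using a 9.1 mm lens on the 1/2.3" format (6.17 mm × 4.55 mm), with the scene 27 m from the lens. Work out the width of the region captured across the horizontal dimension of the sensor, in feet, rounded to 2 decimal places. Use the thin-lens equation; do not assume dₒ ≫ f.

60.04 ft

dₒ: 27 m = 27000 mm.
Similar triangles through the lens centre give W/dₒ = w/dᵢ; with 1/f = 1/dₒ + 1/dᵢ this gives W = w·(dₒ − f)/f.
W = 6.17 mm × (27000 − 9.1) / 9.1 = 6.17 × 2966.0330 ≈ 18300.423 mm = 18300.423/304.8 ft = 60.0408 ft.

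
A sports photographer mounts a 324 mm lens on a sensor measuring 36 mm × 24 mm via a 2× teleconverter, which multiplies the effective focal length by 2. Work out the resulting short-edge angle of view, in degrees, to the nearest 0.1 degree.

2.1°

Effective focal length f = 324 × 2 = 648 mm.
α = 2·arctan(24 / (2 × 648)) = 2·arctan(0.01852) ≈ 2.1218°.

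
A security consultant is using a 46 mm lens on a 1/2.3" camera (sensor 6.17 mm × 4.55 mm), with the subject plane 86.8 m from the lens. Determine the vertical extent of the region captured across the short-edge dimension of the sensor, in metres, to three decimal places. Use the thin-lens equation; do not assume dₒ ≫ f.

8.581 m

dₒ: 86.8 m = 86800 mm.
Similar triangles through the lens centre give W/dₒ = h/dᵢ; with 1/f = 1/dₒ + 1/dᵢ this gives W = h·(dₒ − f)/f.
W = 4.55 mm × (86800 − 46) / 46 = 4.55 × 1885.9565 ≈ 8581.102 mm = 8.5811 m.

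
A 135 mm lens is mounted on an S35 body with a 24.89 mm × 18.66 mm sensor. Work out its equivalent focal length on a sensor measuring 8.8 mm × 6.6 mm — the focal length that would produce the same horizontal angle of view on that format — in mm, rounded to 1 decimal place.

47.7 mm

Equal angle of view means equal width/f ratio, so f₂ = f₁ · (width₂/width₁) = 135 × 8.8/24.89.
f₂ = 135 × 0.35356 ≈ 47.730 mm.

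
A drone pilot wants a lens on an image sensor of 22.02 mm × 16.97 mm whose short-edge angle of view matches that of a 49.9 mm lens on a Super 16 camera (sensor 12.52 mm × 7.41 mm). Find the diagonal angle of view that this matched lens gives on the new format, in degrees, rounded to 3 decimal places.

13.870°

Equal short-edge AOV ⇒ f₂ = f₁ · 16.97/7.41 = 49.9 × 2.29015 ≈ 114.2784 mm.
Sensor diagonal = √(22.02² + 16.97²) = √772.8613 ≈ 27.8004 mm.
Diagonal AOV on the new format = 2·arctan(27.8004 / (2 × 114.2784)) = 2·arctan(0.12163) ≈ 13.8701°.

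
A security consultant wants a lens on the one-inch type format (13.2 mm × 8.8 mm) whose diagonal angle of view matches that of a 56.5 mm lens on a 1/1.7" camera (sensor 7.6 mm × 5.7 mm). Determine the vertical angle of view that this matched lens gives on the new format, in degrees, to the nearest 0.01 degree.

Sensor diagonal = √(7.6² + 5.7²) = √90.2500 ≈ 9.5000 mm.
Sensor diagonal = √(13.2² + 8.8²) = √251.6800 ≈ 15.8644 mm.
Equal diagonal AOV ⇒ f₂ = f₁ · 15.8644/9.5000 = 56.5 × 1.66994 ≈ 94.3516 mm.
Vertical AOV on the new format = 2·arctan(8.8 / (2 × 94.3516)) = 2·arctan(0.04663) ≈ 5.3400°.

5.34°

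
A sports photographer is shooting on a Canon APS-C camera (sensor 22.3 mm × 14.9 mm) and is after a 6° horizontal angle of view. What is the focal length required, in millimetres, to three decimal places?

212.755 mm

From α = 2·arctan(w/2f) we get f = w / (2·tan(α/2)).
With w = 22.3 mm and α/2 = 3°, tan(α/2) ≈ 0.05241, so f ≈ 22.3 / 0.10482 ≈ 212.7547 mm.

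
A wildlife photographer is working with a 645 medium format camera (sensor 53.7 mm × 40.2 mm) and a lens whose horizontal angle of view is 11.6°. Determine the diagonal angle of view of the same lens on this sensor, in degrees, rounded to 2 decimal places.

14.46°

From the horizontal AOV: f = 53.7 / (2·tan(5.8°)) = 53.7 / 0.20315 ≈ 264.3333 mm.
Sensor diagonal = √(53.7² + 40.2²) = √4499.7300 ≈ 67.0800 mm.
Diagonal AOV = 2·arctan(67.0800 / (2 × 264.3333)) = 2·arctan(0.12689) ≈ 14.4627°.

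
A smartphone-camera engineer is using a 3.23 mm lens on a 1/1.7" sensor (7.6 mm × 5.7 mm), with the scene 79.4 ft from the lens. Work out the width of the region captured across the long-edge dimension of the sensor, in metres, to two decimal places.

56.94 m

dₒ: 79.4 ft × 304.8 mm/ft = 24201.12 mm.
Similar triangles through the lens centre give W/dₒ = w/dᵢ; with 1/f = 1/dₒ + 1/dᵢ this gives W = w·(dₒ − f)/f.
W = 7.6 mm × (24201.1 − 3.23) / 3.23 = 7.6 × 7491.6066 ≈ 56936.210 mm = 56.9362 m.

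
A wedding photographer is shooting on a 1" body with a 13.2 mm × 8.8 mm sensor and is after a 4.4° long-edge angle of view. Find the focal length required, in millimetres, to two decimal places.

From α = 2·arctan(w/2f) we get f = w / (2·tan(α/2)).
With w = 13.2 mm and α/2 = 2.2°, tan(α/2) ≈ 0.03842, so f ≈ 13.2 / 0.07683 ≈ 171.8029 mm.

171.80 mm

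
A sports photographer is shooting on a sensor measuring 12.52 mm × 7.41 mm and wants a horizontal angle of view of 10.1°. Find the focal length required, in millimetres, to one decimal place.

From α = 2·arctan(w/2f) we get f = w / (2·tan(α/2)).
With w = 12.52 mm and α/2 = 5.05°, tan(α/2) ≈ 0.08837, so f ≈ 12.52 / 0.17674 ≈ 70.8401 mm.

70.8 mm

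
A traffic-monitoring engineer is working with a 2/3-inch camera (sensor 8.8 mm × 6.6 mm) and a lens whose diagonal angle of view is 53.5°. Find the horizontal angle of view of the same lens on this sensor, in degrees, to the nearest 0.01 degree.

43.92°

Sensor diagonal = √(8.8² + 6.6²) = √121.0000 ≈ 11.0000 mm.
From the diagonal AOV: f = 11.0000 / (2·tan(26.75°)) = 11.0000 / 1.00808 ≈ 10.9118 mm.
Horizontal AOV = 2·arctan(8.8 / (2 × 10.9118)) = 2·arctan(0.40323) ≈ 43.9219°.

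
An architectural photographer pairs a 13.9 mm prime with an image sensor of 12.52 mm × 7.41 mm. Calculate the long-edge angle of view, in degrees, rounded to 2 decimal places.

48.49°

Angle of view α = 2·arctan(w/2f) with w = 12.52 mm and f = 13.9 mm.
w/2f = 0.45036; arctan(0.45036) ≈ 24.2449°, so α ≈ 48.4898°.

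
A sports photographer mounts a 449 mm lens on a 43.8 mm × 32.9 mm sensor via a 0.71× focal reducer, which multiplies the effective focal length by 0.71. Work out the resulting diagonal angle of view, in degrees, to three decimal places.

Effective focal length f = 449 × 0.71 = 318.79 mm.
Sensor diagonal = √(43.8² + 32.9²) = √3000.8500 ≈ 54.7800 mm.
α = 2·arctan(54.780 / (2 × 318.79)) = 2·arctan(0.08592) ≈ 9.8214°.

9.821°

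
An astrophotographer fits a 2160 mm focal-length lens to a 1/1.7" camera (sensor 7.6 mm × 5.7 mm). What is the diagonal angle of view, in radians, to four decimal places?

Sensor diagonal = √(7.6² + 5.7²) = √90.2500 ≈ 9.5000 mm.
Angle of view α = 2·arctan(d/2f) with d = 9.5000 mm and f = 2160 mm.
d/2f = 0.00220; arctan(0.00220) ≈ 0.0022 rad, so α ≈ 0.0044 rad.

0.0044 rad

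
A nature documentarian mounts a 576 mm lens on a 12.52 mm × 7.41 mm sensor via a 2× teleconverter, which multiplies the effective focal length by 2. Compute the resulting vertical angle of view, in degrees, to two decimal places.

Effective focal length f = 576 × 2 = 1152 mm.
α = 2·arctan(7.41 / (2 × 1152)) = 2·arctan(0.00322) ≈ 0.3685°.

0.37°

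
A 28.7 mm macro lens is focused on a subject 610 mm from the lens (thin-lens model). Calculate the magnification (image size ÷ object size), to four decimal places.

0.0494×

Thin lens: 1/f = 1/dₒ + 1/dᵢ → 1/dᵢ = 1/28.7 − 1/610 = 0.0332039 mm⁻¹, so dᵢ ≈ 30.1170 mm.
Magnification m = dᵢ/dₒ = 30.1170/610 ≈ 0.04937.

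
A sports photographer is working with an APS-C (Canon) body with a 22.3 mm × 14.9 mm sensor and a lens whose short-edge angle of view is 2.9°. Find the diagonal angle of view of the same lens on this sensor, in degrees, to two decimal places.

5.22°

From the short-edge AOV: f = 14.9 / (2·tan(1.45°)) = 14.9 / 0.05063 ≈ 294.3189 mm.
Sensor diagonal = √(22.3² + 14.9²) = √719.3000 ≈ 26.8198 mm.
Diagonal AOV = 2·arctan(26.8198 / (2 × 294.3189)) = 2·arctan(0.04556) ≈ 5.2175°.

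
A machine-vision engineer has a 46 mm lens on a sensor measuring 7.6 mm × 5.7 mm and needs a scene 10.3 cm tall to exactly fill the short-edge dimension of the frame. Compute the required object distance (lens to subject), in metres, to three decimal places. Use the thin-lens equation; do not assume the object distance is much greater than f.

W: 10.3 cm = 103 mm.
Magnification m = h/W = dᵢ/dₒ; combined with 1/f = 1/dₒ + 1/dᵢ this gives dₒ = f·(1 + W/h).
dₒ = 46 mm × (1 + 103/5.7) = 46 × 19.0702 ≈ 877.228 mm = 0.877228 m.

0.877 m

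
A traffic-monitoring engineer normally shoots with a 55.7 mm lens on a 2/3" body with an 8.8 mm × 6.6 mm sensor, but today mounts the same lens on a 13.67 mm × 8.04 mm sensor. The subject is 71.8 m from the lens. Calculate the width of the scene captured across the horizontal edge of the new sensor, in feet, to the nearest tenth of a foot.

57.8 ft

The focal length stays 55.7 mm; the relevant sensor dimension is now w = 13.67 mm. Object distance dₒ = 71.8 m = 71800 mm.
Thin-lens field width W = w·(dₒ − f)/f = 13.67 × (71800 − 55.7)/55.7 ≈ 17607.623 mm = 17607.623/304.8 ft = 57.7678 ft.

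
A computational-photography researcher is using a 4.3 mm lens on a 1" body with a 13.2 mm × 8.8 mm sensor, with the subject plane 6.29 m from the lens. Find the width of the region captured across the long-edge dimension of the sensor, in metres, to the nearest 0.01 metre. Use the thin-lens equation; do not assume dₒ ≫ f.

19.30 m

dₒ: 6.29 m = 6290 mm.
Similar triangles through the lens centre give W/dₒ = w/dᵢ; with 1/f = 1/dₒ + 1/dᵢ this gives W = w·(dₒ − f)/f.
W = 13.2 mm × (6290 − 4.3) / 4.3 = 13.2 × 1461.7907 ≈ 19295.637 mm = 19.2956 m.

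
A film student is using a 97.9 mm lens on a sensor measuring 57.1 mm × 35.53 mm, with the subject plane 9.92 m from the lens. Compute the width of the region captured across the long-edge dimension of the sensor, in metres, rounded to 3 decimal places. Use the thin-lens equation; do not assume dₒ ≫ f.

5.729 m

dₒ: 9.92 m = 9920 mm.
Similar triangles through the lens centre give W/dₒ = w/dᵢ; with 1/f = 1/dₒ + 1/dᵢ this gives W = w·(dₒ − f)/f.
W = 57.1 mm × (9920 − 97.9) / 97.9 = 57.1 × 100.3279 ≈ 5728.722 mm = 5.72872 m.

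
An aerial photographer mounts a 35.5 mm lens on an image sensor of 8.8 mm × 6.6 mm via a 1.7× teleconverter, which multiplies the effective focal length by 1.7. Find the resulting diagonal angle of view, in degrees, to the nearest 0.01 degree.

10.41°

Effective focal length f = 35.5 × 1.7 = 60.35 mm.
Sensor diagonal = √(8.8² + 6.6²) = √121.0000 ≈ 11.0000 mm.
α = 2·arctan(11.000 / (2 × 60.35)) = 2·arctan(0.09114) ≈ 10.4145°.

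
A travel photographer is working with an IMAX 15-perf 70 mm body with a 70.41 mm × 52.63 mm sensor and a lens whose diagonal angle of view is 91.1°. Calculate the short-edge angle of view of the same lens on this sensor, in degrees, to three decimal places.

Sensor diagonal = √(70.41² + 52.63²) = √7727.4850 ≈ 87.9061 mm.
From the diagonal AOV: f = 87.9061 / (2·tan(45.55°)) = 87.9061 / 2.03877 ≈ 43.1172 mm.
Short-edge AOV = 2·arctan(52.63 / (2 × 43.1172)) = 2·arctan(0.61031) ≈ 62.7925°.

62.793°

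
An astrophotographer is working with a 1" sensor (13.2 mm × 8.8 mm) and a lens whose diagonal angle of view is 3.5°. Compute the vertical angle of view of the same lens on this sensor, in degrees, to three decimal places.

Sensor diagonal = √(13.2² + 8.8²) = √251.6800 ≈ 15.8644 mm.
From the diagonal AOV: f = 15.8644 / (2·tan(1.75°)) = 15.8644 / 0.06111 ≈ 259.6234 mm.
Vertical AOV = 2·arctan(8.8 / (2 × 259.6234)) = 2·arctan(0.01695) ≈ 1.9419°.

1.942°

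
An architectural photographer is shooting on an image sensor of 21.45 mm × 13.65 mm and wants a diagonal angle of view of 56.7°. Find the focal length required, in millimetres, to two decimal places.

23.56 mm

Sensor diagonal = √(21.45² + 13.65²) = √646.4250 ≈ 25.4249 mm.
From α = 2·arctan(d/2f) we get f = d / (2·tan(α/2)).
With d = 25.4249 mm and α/2 = 28.35°, tan(α/2) ≈ 0.53957, so f ≈ 25.4249 / 1.07914 ≈ 23.5603 mm.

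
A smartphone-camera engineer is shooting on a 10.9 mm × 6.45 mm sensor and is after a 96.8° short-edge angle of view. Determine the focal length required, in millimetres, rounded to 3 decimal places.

From α = 2·arctan(h/2f) we get f = h / (2·tan(α/2)).
With h = 6.45 mm and α/2 = 48.4°, tan(α/2) ≈ 1.12633, so f ≈ 6.45 / 2.25265 ≈ 2.8633 mm.

2.863 mm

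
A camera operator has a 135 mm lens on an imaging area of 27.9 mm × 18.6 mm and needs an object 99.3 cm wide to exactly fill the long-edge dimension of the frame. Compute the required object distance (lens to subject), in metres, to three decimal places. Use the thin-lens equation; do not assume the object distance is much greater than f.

W: 99.3 cm = 993 mm.
Magnification m = w/W = dᵢ/dₒ; combined with 1/f = 1/dₒ + 1/dᵢ this gives dₒ = f·(1 + W/w).
dₒ = 135 mm × (1 + 993/27.9) = 135 × 36.5914 ≈ 4939.839 mm = 4.93984 m.

4.940 m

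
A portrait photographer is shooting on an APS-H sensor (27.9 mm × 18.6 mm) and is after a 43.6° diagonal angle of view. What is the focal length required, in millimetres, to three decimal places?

Sensor diagonal = √(27.9² + 18.6²) = √1124.3700 ≈ 33.5316 mm.
From α = 2·arctan(d/2f) we get f = d / (2·tan(α/2)).
With d = 33.5316 mm and α/2 = 21.8°, tan(α/2) ≈ 0.39997, so f ≈ 33.5316 / 0.79994 ≈ 41.9175 mm.

41.918 mm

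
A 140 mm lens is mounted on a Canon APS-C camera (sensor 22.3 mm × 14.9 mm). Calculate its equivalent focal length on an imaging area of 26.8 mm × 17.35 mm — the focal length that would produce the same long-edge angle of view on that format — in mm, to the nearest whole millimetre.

Equal angle of view means equal width/f ratio, so f₂ = f₁ · (width₂/width₁) = 140 × 26.8/22.3.
f₂ = 140 × 1.20179 ≈ 168.251 mm.

168 mm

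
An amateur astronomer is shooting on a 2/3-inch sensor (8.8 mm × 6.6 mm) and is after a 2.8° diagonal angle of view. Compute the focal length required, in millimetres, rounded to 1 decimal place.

225.0 mm

Sensor diagonal = √(8.8² + 6.6²) = √121.0000 ≈ 11.0000 mm.
From α = 2·arctan(d/2f) we get f = d / (2·tan(α/2)).
With d = 11.0000 mm and α/2 = 1.4°, tan(α/2) ≈ 0.02444, so f ≈ 11.0000 / 0.04888 ≈ 225.0458 mm.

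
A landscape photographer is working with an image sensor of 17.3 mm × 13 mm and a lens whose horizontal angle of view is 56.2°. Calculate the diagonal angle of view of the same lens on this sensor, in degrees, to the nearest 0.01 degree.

67.48°

From the horizontal AOV: f = 17.3 / (2·tan(28.1°)) = 17.3 / 1.06790 ≈ 16.2000 mm.
Sensor diagonal = √(17.3² + 13²) = √468.2900 ≈ 21.6400 mm.
Diagonal AOV = 2·arctan(21.6400 / (2 × 16.2000)) = 2·arctan(0.66790) ≈ 67.4780°.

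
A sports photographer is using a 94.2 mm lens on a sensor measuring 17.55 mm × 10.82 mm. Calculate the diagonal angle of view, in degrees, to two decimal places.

12.49°

Sensor diagonal = √(17.55² + 10.82²) = √425.0749 ≈ 20.6173 mm.
Angle of view α = 2·arctan(d/2f) with d = 20.6173 mm and f = 94.2 mm.
d/2f = 0.10943; arctan(0.10943) ≈ 6.2452°, so α ≈ 12.4905°.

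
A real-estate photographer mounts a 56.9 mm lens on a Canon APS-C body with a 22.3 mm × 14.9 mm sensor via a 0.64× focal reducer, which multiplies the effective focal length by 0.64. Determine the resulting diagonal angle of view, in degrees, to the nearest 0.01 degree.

Effective focal length f = 56.9 × 0.64 = 36.416 mm.
Sensor diagonal = √(22.3² + 14.9²) = √719.3000 ≈ 26.8198 mm.
α = 2·arctan(26.820 / (2 × 36.416)) = 2·arctan(0.36824) ≈ 40.4316°.

40.43°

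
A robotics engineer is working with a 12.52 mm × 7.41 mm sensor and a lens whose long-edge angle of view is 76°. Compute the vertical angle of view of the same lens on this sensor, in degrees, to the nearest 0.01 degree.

From the long-edge AOV: f = 12.52 / (2·tan(38°)) = 12.52 / 1.56257 ≈ 8.0124 mm.
Vertical AOV = 2·arctan(7.41 / (2 × 8.0124)) = 2·arctan(0.46241) ≈ 49.6322°.

49.63°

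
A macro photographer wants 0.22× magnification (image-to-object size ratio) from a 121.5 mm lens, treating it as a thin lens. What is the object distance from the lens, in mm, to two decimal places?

673.77 mm

With m = dᵢ/dₒ and 1/f = 1/dₒ + 1/dᵢ, substituting dᵢ = m·dₒ gives 1/f = (1 + 1/m)/dₒ, hence dₒ = f·(1 + 1/m).
dₒ = 121.5 × (1 + 1/0.22) = 121.5 × 5.54545 ≈ 673.773 mm.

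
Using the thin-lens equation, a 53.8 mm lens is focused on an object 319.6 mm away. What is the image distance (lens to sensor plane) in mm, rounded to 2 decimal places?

1/dᵢ = 1/f − 1/dₒ = 1/53.8 − 1/319.6 = 0.0154584 mm⁻¹.
dᵢ = 1/0.0154584 ≈ 64.6895 mm.

64.69 mm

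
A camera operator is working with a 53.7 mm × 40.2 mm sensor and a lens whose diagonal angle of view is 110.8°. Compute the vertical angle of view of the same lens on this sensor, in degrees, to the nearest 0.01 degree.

81.96°

Sensor diagonal = √(53.7² + 40.2²) = √4499.7300 ≈ 67.0800 mm.
From the diagonal AOV: f = 67.0800 / (2·tan(55.4°)) = 67.0800 / 2.89917 ≈ 23.1377 mm.
Vertical AOV = 2·arctan(40.2 / (2 × 23.1377)) = 2·arctan(0.86871) ≈ 81.9625°.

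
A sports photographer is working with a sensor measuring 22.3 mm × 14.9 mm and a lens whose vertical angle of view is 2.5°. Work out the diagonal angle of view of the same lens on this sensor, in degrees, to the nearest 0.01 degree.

From the vertical AOV: f = 14.9 / (2·tan(1.25°)) = 14.9 / 0.04364 ≈ 341.4287 mm.
Sensor diagonal = √(22.3² + 14.9²) = √719.3000 ≈ 26.8198 mm.
Diagonal AOV = 2·arctan(26.8198 / (2 × 341.4287)) = 2·arctan(0.03928) ≈ 4.4984°.

4.50°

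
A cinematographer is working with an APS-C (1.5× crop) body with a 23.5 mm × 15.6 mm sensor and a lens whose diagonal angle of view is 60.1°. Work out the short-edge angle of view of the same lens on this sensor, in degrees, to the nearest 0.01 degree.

35.48°

Sensor diagonal = √(23.5² + 15.6²) = √795.6100 ≈ 28.2066 mm.
From the diagonal AOV: f = 28.2066 / (2·tan(30.05°)) = 28.2066 / 1.15703 ≈ 24.3784 mm.
Short-edge AOV = 2·arctan(15.6 / (2 × 24.3784)) = 2·arctan(0.31995) ≈ 35.4846°.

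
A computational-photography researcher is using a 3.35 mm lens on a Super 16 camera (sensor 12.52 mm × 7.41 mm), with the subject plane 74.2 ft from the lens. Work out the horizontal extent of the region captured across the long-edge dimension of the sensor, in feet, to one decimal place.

277.3 ft

dₒ: 74.2 ft × 304.8 mm/ft = 22616.16 mm.
Similar triangles through the lens centre give W/dₒ = w/dᵢ; with 1/f = 1/dₒ + 1/dᵢ this gives W = w·(dₒ − f)/f.
W = 12.52 mm × (22616.2 − 3.35) / 3.35 = 12.52 × 6750.0923 ≈ 84511.156 mm = 84511.156/304.8 ft = 277.268 ft.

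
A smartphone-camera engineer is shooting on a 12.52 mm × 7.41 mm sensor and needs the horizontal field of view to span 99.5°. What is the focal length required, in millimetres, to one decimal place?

5.3 mm

From α = 2·arctan(w/2f) we get f = w / (2·tan(α/2)).
With w = 12.52 mm and α/2 = 49.75°, tan(α/2) ≈ 1.18125, so f ≈ 12.52 / 2.36250 ≈ 5.2995 mm.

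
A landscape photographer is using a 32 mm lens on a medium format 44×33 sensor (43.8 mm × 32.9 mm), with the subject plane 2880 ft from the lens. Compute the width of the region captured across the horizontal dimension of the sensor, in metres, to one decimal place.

1201.5 m

dₒ: 2880 ft × 304.8 mm/ft = 877823.97 mm.
Similar triangles through the lens centre give W/dₒ = w/dᵢ; with 1/f = 1/dₒ + 1/dᵢ this gives W = w·(dₒ − f)/f.
W = 43.8 mm × (877824 − 32) / 32 = 43.8 × 27430.9991 ≈ 1201477.762 mm = 1201.48 m.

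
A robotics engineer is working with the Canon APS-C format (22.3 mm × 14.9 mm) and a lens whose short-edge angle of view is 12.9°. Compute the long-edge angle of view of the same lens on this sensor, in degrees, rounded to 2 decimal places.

From the short-edge AOV: f = 14.9 / (2·tan(6.45°)) = 14.9 / 0.22610 ≈ 65.8991 mm.
Long-edge AOV = 2·arctan(22.3 / (2 × 65.8991)) = 2·arctan(0.16920) ≈ 19.2068°.

19.21°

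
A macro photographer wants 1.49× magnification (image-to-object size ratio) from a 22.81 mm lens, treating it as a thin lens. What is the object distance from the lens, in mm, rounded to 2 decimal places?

With m = dᵢ/dₒ and 1/f = 1/dₒ + 1/dᵢ, substituting dᵢ = m·dₒ gives 1/f = (1 + 1/m)/dₒ, hence dₒ = f·(1 + 1/m).
dₒ = 22.81 × (1 + 1/1.49) = 22.81 × 1.67114 ≈ 38.119 mm.

38.12 mm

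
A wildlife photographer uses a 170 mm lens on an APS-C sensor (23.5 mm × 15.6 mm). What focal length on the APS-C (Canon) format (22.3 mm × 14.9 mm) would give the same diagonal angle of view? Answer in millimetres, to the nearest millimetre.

Sensor diagonal = √(23.5² + 15.6²) = √795.6100 ≈ 28.2066 mm.
Sensor diagonal = √(22.3² + 14.9²) = √719.3000 ≈ 26.8198 mm.
Equal angle of view means equal diagonal/f ratio, so f₂ = f₁ · (diagonal₂/diagonal₁) = 170 × 26.8198/28.2066.
f₂ = 170 × 0.95083 ≈ 161.642 mm.

162 mm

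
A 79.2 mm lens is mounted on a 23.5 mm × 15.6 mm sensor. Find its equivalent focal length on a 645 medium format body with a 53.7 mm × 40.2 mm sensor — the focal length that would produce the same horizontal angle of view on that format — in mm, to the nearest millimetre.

Equal angle of view means equal width/f ratio, so f₂ = f₁ · (width₂/width₁) = 79.2 × 53.7/23.5.
f₂ = 79.2 × 2.28511 ≈ 180.980 mm.

181 mm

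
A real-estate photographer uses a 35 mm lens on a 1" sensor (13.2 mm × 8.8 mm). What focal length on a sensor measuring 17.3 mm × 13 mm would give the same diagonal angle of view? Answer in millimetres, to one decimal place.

Sensor diagonal = √(13.2² + 8.8²) = √251.6800 ≈ 15.8644 mm.
Sensor diagonal = √(17.3² + 13²) = √468.2900 ≈ 21.6400 mm.
Equal angle of view means equal diagonal/f ratio, so f₂ = f₁ · (diagonal₂/diagonal₁) = 35 × 21.6400/15.8644.
f₂ = 35 × 1.36406 ≈ 47.742 mm.

47.7 mm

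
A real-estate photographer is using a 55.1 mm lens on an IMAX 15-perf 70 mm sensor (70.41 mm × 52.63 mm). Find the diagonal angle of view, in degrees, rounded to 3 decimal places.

77.158°

Sensor diagonal = √(70.41² + 52.63²) = √7727.4850 ≈ 87.9061 mm.
Angle of view α = 2·arctan(d/2f) with d = 87.9061 mm and f = 55.1 mm.
d/2f = 0.79770; arctan(0.79770) ≈ 38.5792°, so α ≈ 77.1585°.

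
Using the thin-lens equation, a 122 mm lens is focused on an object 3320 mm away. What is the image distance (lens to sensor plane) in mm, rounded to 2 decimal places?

126.65 mm

1/dᵢ = 1/f − 1/dₒ = 1/122 − 1/3320 = 0.0078955 mm⁻¹.
dᵢ = 1/0.0078955 ≈ 126.6542 mm.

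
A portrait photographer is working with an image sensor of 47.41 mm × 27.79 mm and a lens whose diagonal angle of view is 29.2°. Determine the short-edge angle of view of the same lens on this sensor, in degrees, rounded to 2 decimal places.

15.01°

Sensor diagonal = √(47.41² + 27.79²) = √3019.9922 ≈ 54.9545 mm.
From the diagonal AOV: f = 54.9545 / (2·tan(14.6°)) = 54.9545 / 0.52096 ≈ 105.4867 mm.
Short-edge AOV = 2·arctan(27.79 / (2 × 105.4867)) = 2·arctan(0.13172) ≈ 15.0079°.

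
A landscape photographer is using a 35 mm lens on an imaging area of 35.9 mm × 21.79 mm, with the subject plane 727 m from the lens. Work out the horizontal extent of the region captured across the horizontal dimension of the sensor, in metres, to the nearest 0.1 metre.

dₒ: 727 m = 727000 mm.
Similar triangles through the lens centre give W/dₒ = w/dᵢ; with 1/f = 1/dₒ + 1/dᵢ this gives W = w·(dₒ − f)/f.
W = 35.9 mm × (727000 − 35) / 35 = 35.9 × 20770.4286 ≈ 745658.386 mm = 745.658 m.

745.7 m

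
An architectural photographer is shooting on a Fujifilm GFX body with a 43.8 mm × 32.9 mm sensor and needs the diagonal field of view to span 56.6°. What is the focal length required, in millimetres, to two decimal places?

Sensor diagonal = √(43.8² + 32.9²) = √3000.8500 ≈ 54.7800 mm.
From α = 2·arctan(d/2f) we get f = d / (2·tan(α/2)).
With d = 54.7800 mm and α/2 = 28.3°, tan(α/2) ≈ 0.53844, so f ≈ 54.7800 / 1.07689 ≈ 50.8688 mm.

50.87 mm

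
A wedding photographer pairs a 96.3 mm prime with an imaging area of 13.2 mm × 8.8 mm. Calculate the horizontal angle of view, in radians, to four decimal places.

Angle of view α = 2·arctan(w/2f) with w = 13.2 mm and f = 96.3 mm.
w/2f = 0.06854; arctan(0.06854) ≈ 0.0684 rad, so α ≈ 0.1369 rad.

0.1369 rad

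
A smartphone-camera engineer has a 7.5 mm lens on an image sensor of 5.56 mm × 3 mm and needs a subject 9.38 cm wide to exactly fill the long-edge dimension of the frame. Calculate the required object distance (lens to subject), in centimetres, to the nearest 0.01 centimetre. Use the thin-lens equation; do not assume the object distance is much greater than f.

W: 9.38 cm = 93.8 mm.
Magnification m = w/W = dᵢ/dₒ; combined with 1/f = 1/dₒ + 1/dᵢ this gives dₒ = f·(1 + W/w).
dₒ = 7.5 mm × (1 + 93.8/5.56) = 7.5 × 17.8705 ≈ 134.029 mm = 13.4029 cm.

13.40 cm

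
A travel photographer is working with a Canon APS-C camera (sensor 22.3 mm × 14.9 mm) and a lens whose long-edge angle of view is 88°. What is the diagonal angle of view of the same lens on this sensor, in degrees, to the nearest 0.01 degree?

98.54°

From the long-edge AOV: f = 22.3 / (2·tan(44°)) = 22.3 / 1.93138 ≈ 11.5462 mm.
Sensor diagonal = √(22.3² + 14.9²) = √719.3000 ≈ 26.8198 mm.
Diagonal AOV = 2·arctan(26.8198 / (2 × 11.5462)) = 2·arctan(1.16141) ≈ 98.5419°.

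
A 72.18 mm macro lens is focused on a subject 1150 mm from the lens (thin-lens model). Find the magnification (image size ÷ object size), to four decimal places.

0.0670×

Thin lens: 1/f = 1/dₒ + 1/dᵢ → 1/dᵢ = 1/72.18 − 1/1150 = 0.0129847 mm⁻¹, so dᵢ ≈ 77.0138 mm.
Magnification m = dᵢ/dₒ = 77.0138/1150 ≈ 0.06697.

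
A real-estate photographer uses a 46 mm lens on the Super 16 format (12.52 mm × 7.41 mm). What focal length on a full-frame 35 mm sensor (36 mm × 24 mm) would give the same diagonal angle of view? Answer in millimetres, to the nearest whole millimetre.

137 mm

Sensor diagonal = √(12.52² + 7.41²) = √211.6585 ≈ 14.5485 mm.
Sensor diagonal = √(36² + 24²) = √1872.0000 ≈ 43.2666 mm.
Equal angle of view means equal diagonal/f ratio, so f₂ = f₁ · (diagonal₂/diagonal₁) = 46 × 43.2666/14.5485.
f₂ = 46 × 2.97396 ≈ 136.802 mm.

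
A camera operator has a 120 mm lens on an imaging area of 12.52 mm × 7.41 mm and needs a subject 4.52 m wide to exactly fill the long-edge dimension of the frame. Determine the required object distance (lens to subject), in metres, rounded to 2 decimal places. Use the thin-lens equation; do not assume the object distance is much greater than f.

W: 4.52 m = 4520 mm.
Magnification m = w/W = dᵢ/dₒ; combined with 1/f = 1/dₒ + 1/dᵢ this gives dₒ = f·(1 + W/w).
dₒ = 120 mm × (1 + 4520/12.52) = 120 × 362.0224 ≈ 43442.684 mm = 43.4427 m.

43.44 m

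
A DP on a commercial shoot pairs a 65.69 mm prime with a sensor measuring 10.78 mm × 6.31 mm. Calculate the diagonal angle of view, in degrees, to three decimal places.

10.862°

Sensor diagonal = √(10.78² + 6.31²) = √156.0245 ≈ 12.4910 mm.
Angle of view α = 2·arctan(d/2f) with d = 12.4910 mm and f = 65.69 mm.
d/2f = 0.09508; arctan(0.09508) ≈ 5.4311°, so α ≈ 10.8622°.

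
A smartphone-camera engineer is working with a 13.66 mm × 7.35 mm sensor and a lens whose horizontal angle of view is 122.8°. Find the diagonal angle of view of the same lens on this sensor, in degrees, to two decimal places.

128.71°

From the horizontal AOV: f = 13.66 / (2·tan(61.4°)) = 13.66 / 3.66826 ≈ 3.7238 mm.
Sensor diagonal = √(13.66² + 7.35²) = √240.6181 ≈ 15.5119 mm.
Diagonal AOV = 2·arctan(15.5119 / (2 × 3.7238)) = 2·arctan(2.08278) ≈ 128.7061°.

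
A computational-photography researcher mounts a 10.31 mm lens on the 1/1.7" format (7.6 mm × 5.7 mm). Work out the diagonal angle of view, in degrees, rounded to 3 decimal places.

Sensor diagonal = √(7.6² + 5.7²) = √90.2500 ≈ 9.5000 mm.
Angle of view α = 2·arctan(d/2f) with d = 9.5000 mm and f = 10.31 mm.
d/2f = 0.46072; arctan(0.46072) ≈ 24.7364°, so α ≈ 49.4727°.

49.473°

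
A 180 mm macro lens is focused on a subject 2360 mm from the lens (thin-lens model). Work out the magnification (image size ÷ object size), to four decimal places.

0.0826×

Thin lens: 1/f = 1/dₒ + 1/dᵢ → 1/dᵢ = 1/180 − 1/2360 = 0.0051318 mm⁻¹, so dᵢ ≈ 194.8624 mm.
Magnification m = dᵢ/dₒ = 194.8624/2360 ≈ 0.08257.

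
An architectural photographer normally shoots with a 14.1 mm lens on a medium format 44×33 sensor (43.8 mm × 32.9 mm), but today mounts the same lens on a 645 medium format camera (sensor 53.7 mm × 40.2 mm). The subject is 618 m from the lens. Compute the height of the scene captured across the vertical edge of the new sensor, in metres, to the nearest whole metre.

The focal length stays 14.1 mm; the relevant sensor dimension is now h = 40.2 mm. Object distance dₒ = 618 m = 618000 mm.
Thin-lens field height W = h·(dₒ − f)/f = 40.2 × (618000 − 14.1)/14.1 ≈ 1761917.247 mm = 1761.92 m.

1762 m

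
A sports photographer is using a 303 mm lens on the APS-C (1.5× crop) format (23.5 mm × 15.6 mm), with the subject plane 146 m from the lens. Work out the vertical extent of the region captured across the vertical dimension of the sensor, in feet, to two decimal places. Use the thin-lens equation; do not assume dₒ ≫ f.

dₒ: 146 m = 146000 mm.
Similar triangles through the lens centre give W/dₒ = h/dᵢ; with 1/f = 1/dₒ + 1/dᵢ this gives W = h·(dₒ − f)/f.
W = 15.6 mm × (146000 − 303) / 303 = 15.6 × 480.8482 ≈ 7501.232 mm = 7501.232/304.8 ft = 24.6103 ft.

24.61 ft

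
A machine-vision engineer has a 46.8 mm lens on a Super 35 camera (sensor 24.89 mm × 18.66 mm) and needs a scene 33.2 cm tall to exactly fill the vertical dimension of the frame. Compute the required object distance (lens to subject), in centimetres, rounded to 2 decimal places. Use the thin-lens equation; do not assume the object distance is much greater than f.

W: 33.2 cm = 332 mm.
Magnification m = h/W = dᵢ/dₒ; combined with 1/f = 1/dₒ + 1/dᵢ this gives dₒ = f·(1 + W/h).
dₒ = 46.8 mm × (1 + 332/18.66) = 46.8 × 18.7921 ≈ 879.469 mm = 87.9469 cm.

87.95 cm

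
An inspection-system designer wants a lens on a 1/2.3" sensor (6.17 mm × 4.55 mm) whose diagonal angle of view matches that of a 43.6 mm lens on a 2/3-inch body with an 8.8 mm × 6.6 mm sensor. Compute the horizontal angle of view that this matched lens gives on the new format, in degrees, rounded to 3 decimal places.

11.594°

Sensor diagonal = √(8.8² + 6.6²) = √121.0000 ≈ 11.0000 mm.
Sensor diagonal = √(6.17² + 4.55²) = √58.7714 ≈ 7.6663 mm.
Equal diagonal AOV ⇒ f₂ = f₁ · 7.6663/11.0000 = 43.6 × 0.69693 ≈ 30.3862 mm.
Horizontal AOV on the new format = 2·arctan(6.17 / (2 × 30.3862)) = 2·arctan(0.10153) ≈ 11.5943°.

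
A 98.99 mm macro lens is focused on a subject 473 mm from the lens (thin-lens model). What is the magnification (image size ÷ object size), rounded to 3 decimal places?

Thin lens: 1/f = 1/dₒ + 1/dᵢ → 1/dᵢ = 1/98.99 − 1/473 = 0.0079879 mm⁻¹, so dᵢ ≈ 125.1899 mm.
Magnification m = dᵢ/dₒ = 125.1899/473 ≈ 0.26467.

0.265×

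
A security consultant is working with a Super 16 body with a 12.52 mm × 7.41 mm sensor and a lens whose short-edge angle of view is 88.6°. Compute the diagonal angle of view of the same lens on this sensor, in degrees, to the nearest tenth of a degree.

From the short-edge AOV: f = 7.41 / (2·tan(44.3°)) = 7.41 / 1.95172 ≈ 3.7967 mm.
Sensor diagonal = √(12.52² + 7.41²) = √211.6585 ≈ 14.5485 mm.
Diagonal AOV = 2·arctan(14.5485 / (2 × 3.7967)) = 2·arctan(1.91596) ≈ 124.8771°.

124.9°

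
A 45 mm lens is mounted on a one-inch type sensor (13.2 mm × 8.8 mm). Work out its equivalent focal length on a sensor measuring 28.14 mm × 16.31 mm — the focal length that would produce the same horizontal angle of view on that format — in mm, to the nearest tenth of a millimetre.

Equal angle of view means equal width/f ratio, so f₂ = f₁ · (width₂/width₁) = 45 × 28.14/13.2.
f₂ = 45 × 2.13182 ≈ 95.932 mm.

95.9 mm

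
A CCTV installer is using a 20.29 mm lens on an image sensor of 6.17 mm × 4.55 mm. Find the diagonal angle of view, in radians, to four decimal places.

0.3734 rad

Sensor diagonal = √(6.17² + 4.55²) = √58.7714 ≈ 7.6663 mm.
Angle of view α = 2·arctan(d/2f) with d = 7.6663 mm and f = 20.29 mm.
d/2f = 0.18892; arctan(0.18892) ≈ 0.1867 rad, so α ≈ 0.3734 rad.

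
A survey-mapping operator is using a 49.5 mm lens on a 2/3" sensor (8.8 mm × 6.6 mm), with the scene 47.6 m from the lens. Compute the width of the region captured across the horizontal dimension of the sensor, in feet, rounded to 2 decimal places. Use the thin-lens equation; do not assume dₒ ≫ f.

27.73 ft

dₒ: 47.6 m = 47600 mm.
Similar triangles through the lens centre give W/dₒ = w/dᵢ; with 1/f = 1/dₒ + 1/dᵢ this gives W = w·(dₒ − f)/f.
W = 8.8 mm × (47600 − 49.5) / 49.5 = 8.8 × 960.6162 ≈ 8453.422 mm = 8453.422/304.8 ft = 27.7343 ft.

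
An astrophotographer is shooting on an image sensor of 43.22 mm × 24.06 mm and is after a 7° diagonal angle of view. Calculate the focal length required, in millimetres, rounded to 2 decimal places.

Sensor diagonal = √(43.22² + 24.06²) = √2446.8520 ≈ 49.4657 mm.
From α = 2·arctan(d/2f) we get f = d / (2·tan(α/2)).
With d = 49.4657 mm and α/2 = 3.5°, tan(α/2) ≈ 0.06116, so f ≈ 49.4657 / 0.12233 ≈ 404.3782 mm.

404.38 mm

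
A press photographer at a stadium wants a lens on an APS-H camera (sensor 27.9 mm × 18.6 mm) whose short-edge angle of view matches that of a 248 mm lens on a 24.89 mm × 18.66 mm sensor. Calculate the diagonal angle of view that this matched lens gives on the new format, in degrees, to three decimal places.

7.760°

Equal short-edge AOV ⇒ f₂ = f₁ · 18.6/18.66 = 248 × 0.99678 ≈ 247.2026 mm.
Sensor diagonal = √(27.9² + 18.6²) = √1124.3700 ≈ 33.5316 mm.
Diagonal AOV on the new format = 2·arctan(33.5316 / (2 × 247.2026)) = 2·arctan(0.06782) ≈ 7.7600°.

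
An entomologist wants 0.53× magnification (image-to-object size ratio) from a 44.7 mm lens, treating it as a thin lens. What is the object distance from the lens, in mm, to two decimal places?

129.04 mm

With m = dᵢ/dₒ and 1/f = 1/dₒ + 1/dᵢ, substituting dᵢ = m·dₒ gives 1/f = (1 + 1/m)/dₒ, hence dₒ = f·(1 + 1/m).
dₒ = 44.7 × (1 + 1/0.53) = 44.7 × 2.88679 ≈ 129.040 mm.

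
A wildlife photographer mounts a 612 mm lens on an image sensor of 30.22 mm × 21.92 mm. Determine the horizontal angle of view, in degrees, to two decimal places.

2.83°

Angle of view α = 2·arctan(w/2f) with w = 30.22 mm and f = 612 mm.
w/2f = 0.02469; arctan(0.02469) ≈ 1.4143°, so α ≈ 2.8286°.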